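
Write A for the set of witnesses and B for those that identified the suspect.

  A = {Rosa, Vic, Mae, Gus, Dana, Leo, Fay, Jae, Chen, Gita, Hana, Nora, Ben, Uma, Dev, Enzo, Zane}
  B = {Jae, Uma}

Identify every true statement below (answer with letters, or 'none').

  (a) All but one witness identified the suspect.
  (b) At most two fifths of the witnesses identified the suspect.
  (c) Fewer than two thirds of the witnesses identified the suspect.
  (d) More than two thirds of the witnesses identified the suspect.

(b), (c)

|A| = 17, |A ∩ B| = 2, |A ∖ B| = 15.
(a) |A ∖ B| = 1: fails.
(b) |A ∩ B| / |A| ≤ 2/5: holds.
(c) |A ∩ B| / |A| < 2/3: holds.
(d) |A ∩ B| / |A| > 2/3: fails.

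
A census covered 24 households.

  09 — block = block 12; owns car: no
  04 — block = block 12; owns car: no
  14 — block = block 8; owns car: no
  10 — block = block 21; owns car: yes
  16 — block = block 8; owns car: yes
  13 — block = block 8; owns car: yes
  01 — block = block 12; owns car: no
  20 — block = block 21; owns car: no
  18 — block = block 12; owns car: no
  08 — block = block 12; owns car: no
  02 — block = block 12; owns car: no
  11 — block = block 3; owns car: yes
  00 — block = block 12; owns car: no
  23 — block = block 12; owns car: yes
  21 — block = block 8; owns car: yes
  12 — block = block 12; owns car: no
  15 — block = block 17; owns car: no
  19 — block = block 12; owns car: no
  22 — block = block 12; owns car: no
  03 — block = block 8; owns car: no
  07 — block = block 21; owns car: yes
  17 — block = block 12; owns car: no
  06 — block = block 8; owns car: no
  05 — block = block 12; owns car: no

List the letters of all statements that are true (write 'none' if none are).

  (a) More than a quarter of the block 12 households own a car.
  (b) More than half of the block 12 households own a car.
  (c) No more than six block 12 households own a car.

(c)

|A| = 13, |A ∩ B| = 1, |A ∖ B| = 12.
(a) |A ∩ B| / |A| > 1/4: fails.
(b) |A ∩ B| > |A ∖ B|: fails.
(c) |A ∩ B| ≤ 6: holds.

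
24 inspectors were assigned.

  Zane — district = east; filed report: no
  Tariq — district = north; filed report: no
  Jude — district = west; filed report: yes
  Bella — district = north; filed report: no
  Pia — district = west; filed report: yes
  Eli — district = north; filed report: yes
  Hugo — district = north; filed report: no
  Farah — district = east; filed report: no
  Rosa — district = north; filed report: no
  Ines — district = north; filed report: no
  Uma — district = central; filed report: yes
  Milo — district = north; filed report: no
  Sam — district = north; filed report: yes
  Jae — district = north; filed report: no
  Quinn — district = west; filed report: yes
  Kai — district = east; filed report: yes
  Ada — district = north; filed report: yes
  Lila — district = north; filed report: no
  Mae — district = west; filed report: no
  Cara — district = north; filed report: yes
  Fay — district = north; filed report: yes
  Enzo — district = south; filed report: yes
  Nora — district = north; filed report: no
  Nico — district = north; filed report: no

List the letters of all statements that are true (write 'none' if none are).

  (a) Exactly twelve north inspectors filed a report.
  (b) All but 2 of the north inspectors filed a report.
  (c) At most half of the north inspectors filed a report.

(c)

|A| = 15, |A ∩ B| = 5, |A ∖ B| = 10.
(a) |A ∩ B| = 12: fails.
(b) |A ∖ B| = 2: fails.
(c) |A ∩ B| ≤ |A ∖ B|: holds.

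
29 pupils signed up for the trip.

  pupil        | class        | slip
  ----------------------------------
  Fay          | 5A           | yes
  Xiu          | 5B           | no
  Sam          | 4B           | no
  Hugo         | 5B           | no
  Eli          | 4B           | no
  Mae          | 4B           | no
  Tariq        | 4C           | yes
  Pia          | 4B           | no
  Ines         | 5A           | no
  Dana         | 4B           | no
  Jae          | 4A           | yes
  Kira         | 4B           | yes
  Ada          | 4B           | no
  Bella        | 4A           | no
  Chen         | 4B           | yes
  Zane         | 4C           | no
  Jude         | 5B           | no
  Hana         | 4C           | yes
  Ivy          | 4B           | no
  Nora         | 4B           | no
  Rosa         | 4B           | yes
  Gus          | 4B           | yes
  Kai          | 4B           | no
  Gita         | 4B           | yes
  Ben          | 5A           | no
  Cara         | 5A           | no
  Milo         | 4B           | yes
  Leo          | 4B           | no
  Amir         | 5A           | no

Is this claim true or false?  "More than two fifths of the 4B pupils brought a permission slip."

The determiner here denotes the relation: |A ∩ B| / |A| > 2/5.
|A| = 16, |A ∩ B| = 6, |A ∖ B| = 10.
|A ∩ B|/|A| = 6/16, so the statement is false.

False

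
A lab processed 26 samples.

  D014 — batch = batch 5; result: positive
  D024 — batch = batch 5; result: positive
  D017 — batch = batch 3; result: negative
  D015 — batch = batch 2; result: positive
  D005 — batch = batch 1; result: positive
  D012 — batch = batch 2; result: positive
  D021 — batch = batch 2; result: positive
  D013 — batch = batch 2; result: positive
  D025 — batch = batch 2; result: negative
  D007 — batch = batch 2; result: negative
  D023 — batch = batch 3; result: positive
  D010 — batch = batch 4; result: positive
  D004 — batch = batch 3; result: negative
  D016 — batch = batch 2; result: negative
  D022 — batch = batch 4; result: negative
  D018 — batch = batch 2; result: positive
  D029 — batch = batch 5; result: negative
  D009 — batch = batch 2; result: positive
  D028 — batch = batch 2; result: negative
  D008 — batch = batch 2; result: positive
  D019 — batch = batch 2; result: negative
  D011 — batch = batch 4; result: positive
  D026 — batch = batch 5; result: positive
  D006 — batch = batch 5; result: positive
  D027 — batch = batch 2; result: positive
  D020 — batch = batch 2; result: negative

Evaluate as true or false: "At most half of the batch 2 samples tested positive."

Truth condition: |A ∩ B| ≤ |A ∖ B|.
A (the restrictor) = {D015, D012, D021, D013, D025, D007, D016, D018, D009, D028, D008, D019, D027, D020}, |A| = 14.
A ∩ B = {D015, D012, D021, D013, D018, D009, D008, D027}, so |A ∩ B| = 8.
A ∖ B = {D025, D007, D016, D028, D019, D020}, so |A ∖ B| = 6.
8 > 6, so the statement is false.

False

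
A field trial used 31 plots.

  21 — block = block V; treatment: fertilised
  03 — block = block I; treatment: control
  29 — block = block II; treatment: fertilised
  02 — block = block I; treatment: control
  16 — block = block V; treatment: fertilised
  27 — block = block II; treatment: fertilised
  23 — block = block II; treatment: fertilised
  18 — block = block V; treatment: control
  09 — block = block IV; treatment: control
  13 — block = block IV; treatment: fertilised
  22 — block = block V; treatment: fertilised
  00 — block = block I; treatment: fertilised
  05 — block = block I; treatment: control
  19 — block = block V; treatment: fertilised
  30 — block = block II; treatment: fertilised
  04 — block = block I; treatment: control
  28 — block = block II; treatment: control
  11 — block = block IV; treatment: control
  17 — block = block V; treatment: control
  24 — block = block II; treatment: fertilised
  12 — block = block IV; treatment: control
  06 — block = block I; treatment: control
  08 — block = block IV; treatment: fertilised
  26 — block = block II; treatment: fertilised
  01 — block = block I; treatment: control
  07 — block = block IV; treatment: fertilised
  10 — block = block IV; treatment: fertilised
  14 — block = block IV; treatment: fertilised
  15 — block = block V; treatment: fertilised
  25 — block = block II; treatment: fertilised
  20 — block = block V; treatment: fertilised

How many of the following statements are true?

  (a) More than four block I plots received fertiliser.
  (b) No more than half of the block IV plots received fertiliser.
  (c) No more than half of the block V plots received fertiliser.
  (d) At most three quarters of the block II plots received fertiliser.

(a) block I: |A| = 7, |A ∩ B| = 1; needs |A ∩ B| > 4 — false.
(b) block IV: |A| = 8, |A ∩ B| = 5; needs |A ∩ B| ≤ |A ∖ B| — false.
(c) block V: |A| = 8, |A ∩ B| = 6; needs |A ∩ B| ≤ |A ∖ B| — false.
(d) block II: |A| = 8, |A ∩ B| = 7; needs |A ∩ B| / |A| ≤ 3/4 — false.

0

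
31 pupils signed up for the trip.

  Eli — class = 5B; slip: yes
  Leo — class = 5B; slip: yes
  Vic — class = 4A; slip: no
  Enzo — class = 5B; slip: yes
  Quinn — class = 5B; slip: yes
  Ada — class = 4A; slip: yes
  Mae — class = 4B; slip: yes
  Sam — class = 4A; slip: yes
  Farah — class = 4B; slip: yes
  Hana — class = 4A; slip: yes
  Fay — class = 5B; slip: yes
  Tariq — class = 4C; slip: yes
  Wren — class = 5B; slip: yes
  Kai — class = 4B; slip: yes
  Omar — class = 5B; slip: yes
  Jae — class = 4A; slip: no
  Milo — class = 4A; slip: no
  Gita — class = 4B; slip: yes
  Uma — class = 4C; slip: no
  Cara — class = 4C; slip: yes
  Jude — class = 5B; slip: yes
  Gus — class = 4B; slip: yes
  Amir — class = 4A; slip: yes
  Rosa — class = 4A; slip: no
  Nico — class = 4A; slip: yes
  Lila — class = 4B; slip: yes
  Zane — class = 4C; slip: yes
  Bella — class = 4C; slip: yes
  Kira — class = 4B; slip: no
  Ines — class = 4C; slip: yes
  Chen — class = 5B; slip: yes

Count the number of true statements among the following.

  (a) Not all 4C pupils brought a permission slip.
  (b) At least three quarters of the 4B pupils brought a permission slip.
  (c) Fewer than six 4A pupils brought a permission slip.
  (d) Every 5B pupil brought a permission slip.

4

(a) 4C: |A| = 6, |A ∩ B| = 5; needs A ⊄ B (|A ∖ B| ≥ 1) — true.
(b) 4B: |A| = 7, |A ∩ B| = 6; needs |A ∩ B| / |A| ≥ 3/4 — true.
(c) 4A: |A| = 9, |A ∩ B| = 5; needs |A ∩ B| < 6 — true.
(d) 5B: |A| = 9, |A ∩ B| = 9; needs A ⊆ B, i.e. every element of A is in B (|A ∖ B| = 0) — true.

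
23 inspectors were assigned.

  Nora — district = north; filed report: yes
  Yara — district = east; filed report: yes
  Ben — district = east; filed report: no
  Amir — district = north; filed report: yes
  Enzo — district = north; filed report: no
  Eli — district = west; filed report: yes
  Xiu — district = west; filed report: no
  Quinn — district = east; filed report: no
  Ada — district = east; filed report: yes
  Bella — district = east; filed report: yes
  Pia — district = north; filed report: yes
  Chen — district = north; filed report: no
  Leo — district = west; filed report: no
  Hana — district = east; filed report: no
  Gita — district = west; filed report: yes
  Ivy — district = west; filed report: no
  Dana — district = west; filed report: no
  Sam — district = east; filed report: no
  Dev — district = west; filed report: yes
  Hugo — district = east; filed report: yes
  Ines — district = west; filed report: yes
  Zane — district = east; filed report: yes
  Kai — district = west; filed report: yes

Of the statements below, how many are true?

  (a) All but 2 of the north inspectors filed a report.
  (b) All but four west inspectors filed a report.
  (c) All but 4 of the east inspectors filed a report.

3

(a) north: |A| = 5, |A ∩ B| = 3; needs |A ∖ B| = 2 — true.
(b) west: |A| = 9, |A ∩ B| = 5; needs |A ∖ B| = 4 — true.
(c) east: |A| = 9, |A ∩ B| = 5; needs |A ∖ B| = 4 — true.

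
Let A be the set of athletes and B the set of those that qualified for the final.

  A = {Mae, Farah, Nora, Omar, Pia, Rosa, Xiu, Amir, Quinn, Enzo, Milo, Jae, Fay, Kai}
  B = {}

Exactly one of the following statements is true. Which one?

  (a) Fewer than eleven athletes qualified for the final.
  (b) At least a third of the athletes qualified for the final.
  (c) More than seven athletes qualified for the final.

(a)

|A| = 14, |A ∩ B| = 0, |A ∖ B| = 14.
(a) requires |A ∩ B| < 11: true.
(b) requires |A ∩ B| / |A| ≥ 1/3: false.
(c) requires |A ∩ B| > 7: false.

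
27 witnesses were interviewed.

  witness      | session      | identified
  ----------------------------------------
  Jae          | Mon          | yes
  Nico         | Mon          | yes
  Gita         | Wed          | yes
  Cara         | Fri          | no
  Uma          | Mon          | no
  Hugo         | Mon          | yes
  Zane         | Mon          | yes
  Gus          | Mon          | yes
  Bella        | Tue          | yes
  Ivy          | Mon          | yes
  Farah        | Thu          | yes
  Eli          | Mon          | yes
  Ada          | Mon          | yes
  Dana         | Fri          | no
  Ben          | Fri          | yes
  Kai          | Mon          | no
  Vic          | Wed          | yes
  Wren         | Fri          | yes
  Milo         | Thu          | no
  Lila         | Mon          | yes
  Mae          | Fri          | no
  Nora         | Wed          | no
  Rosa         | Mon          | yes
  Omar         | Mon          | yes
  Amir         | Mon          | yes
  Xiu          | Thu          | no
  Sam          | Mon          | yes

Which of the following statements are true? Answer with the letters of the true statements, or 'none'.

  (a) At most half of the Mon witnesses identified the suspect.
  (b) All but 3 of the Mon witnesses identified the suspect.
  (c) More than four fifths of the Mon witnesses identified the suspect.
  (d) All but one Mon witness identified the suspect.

(c)

|A| = 15, |A ∩ B| = 13, |A ∖ B| = 2.
(a) |A ∩ B| ≤ |A ∖ B|: fails.
(b) |A ∖ B| = 3: fails.
(c) |A ∩ B| / |A| > 4/5: holds.
(d) |A ∖ B| = 1: fails.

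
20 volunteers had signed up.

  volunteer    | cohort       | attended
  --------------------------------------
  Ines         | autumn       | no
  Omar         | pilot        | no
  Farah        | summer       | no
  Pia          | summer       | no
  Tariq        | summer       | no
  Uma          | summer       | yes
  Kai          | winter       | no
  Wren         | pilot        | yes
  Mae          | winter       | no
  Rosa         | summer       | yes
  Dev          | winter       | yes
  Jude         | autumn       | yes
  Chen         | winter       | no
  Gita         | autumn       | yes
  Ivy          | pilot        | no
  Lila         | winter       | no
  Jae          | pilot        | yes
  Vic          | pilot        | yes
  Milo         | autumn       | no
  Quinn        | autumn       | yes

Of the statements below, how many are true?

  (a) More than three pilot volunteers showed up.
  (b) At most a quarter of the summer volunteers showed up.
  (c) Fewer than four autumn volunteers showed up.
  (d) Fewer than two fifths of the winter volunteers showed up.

2

(a) pilot: |A| = 5, |A ∩ B| = 3; needs |A ∩ B| > 3 — false.
(b) summer: |A| = 5, |A ∩ B| = 2; needs |A ∩ B| / |A| ≤ 1/4 — false.
(c) autumn: |A| = 5, |A ∩ B| = 3; needs |A ∩ B| < 4 — true.
(d) winter: |A| = 5, |A ∩ B| = 1; needs |A ∩ B| / |A| < 2/5 — true.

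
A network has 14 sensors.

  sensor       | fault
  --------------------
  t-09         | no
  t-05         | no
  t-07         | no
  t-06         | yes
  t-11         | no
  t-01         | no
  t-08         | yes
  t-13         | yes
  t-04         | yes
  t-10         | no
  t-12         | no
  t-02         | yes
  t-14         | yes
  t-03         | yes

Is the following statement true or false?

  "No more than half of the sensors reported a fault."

The determiner here denotes the relation: |A ∩ B| ≤ |A ∖ B|.
A (the restrictor) = {t-09, t-05, t-07, t-06, t-11, t-01, t-08, t-13, t-04, t-10, t-12, t-02, t-14, t-03}, |A| = 14.
A ∩ B = {t-06, t-08, t-13, t-04, t-02, t-14, t-03}, so |A ∩ B| = 7.
A ∖ B = {t-09, t-05, t-07, t-11, t-01, t-10, t-12}, so |A ∖ B| = 7.
7 = 7, so the statement is true.

True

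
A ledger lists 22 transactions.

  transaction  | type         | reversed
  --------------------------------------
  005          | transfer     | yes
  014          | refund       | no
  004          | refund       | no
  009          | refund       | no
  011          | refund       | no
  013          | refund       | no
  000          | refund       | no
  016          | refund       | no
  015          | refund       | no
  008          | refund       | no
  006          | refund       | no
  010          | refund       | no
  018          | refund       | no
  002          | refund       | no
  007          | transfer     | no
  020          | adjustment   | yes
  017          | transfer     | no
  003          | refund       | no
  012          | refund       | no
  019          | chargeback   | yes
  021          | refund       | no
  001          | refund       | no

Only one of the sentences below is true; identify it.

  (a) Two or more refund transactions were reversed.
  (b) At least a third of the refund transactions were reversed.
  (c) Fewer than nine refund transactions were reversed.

(c)

|A| = 17, |A ∩ B| = 0, |A ∖ B| = 17.
(a) requires |A ∩ B| ≥ 2: false.
(b) requires |A ∩ B| / |A| ≥ 1/3: false.
(c) requires |A ∩ B| < 9: true.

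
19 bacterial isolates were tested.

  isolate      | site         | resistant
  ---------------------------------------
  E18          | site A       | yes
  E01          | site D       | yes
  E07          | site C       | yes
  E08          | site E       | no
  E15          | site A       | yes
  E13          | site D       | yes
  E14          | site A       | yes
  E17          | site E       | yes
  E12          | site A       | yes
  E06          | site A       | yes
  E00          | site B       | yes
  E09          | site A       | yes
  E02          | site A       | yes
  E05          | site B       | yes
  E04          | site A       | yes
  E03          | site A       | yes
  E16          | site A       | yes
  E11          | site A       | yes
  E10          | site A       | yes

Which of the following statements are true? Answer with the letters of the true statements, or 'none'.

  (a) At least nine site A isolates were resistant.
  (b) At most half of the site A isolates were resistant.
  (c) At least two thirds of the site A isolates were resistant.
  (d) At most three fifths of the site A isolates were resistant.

(a), (c)

|A| = 12, |A ∩ B| = 12, |A ∖ B| = 0.
(a) |A ∩ B| ≥ 9: holds.
(b) |A ∩ B| ≤ |A ∖ B|: fails.
(c) |A ∩ B| / |A| ≥ 2/3: holds.
(d) |A ∩ B| / |A| ≤ 3/5: fails.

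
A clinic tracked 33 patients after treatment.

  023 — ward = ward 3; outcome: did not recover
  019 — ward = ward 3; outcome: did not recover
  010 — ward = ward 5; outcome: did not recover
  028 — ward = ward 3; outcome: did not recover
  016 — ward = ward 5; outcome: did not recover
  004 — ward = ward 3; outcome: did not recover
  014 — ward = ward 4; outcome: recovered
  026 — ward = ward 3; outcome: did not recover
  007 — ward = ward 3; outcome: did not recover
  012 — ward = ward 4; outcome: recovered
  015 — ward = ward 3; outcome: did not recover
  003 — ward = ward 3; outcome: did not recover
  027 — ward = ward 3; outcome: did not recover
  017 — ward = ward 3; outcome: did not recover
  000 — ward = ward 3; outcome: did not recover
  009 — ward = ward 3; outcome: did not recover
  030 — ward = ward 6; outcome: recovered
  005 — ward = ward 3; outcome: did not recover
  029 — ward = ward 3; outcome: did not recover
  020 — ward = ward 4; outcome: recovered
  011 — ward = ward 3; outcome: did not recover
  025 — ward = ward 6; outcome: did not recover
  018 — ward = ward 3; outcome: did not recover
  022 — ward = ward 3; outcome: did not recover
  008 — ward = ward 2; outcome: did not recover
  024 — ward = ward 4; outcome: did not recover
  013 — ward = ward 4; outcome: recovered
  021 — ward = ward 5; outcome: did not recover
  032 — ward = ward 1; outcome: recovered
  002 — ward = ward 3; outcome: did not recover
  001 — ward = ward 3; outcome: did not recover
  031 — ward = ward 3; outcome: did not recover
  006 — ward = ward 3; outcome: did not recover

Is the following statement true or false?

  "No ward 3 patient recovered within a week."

True

Truth condition: A ∩ B = ∅ (|A ∩ B| = 0).
|A| = 21, |A ∩ B| = 0, |A ∖ B| = 21.
So the statement is true.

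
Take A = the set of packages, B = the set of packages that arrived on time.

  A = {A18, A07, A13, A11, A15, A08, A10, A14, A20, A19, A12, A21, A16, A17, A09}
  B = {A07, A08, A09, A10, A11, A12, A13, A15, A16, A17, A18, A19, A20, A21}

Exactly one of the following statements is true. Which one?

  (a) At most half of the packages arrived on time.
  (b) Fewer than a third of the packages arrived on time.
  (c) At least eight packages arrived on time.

|A| = 15, |A ∩ B| = 14, |A ∖ B| = 1.
(a) requires |A ∩ B| ≤ |A ∖ B|: false.
(b) requires |A ∩ B| / |A| < 1/3: false.
(c) requires |A ∩ B| ≥ 8: true.

(c)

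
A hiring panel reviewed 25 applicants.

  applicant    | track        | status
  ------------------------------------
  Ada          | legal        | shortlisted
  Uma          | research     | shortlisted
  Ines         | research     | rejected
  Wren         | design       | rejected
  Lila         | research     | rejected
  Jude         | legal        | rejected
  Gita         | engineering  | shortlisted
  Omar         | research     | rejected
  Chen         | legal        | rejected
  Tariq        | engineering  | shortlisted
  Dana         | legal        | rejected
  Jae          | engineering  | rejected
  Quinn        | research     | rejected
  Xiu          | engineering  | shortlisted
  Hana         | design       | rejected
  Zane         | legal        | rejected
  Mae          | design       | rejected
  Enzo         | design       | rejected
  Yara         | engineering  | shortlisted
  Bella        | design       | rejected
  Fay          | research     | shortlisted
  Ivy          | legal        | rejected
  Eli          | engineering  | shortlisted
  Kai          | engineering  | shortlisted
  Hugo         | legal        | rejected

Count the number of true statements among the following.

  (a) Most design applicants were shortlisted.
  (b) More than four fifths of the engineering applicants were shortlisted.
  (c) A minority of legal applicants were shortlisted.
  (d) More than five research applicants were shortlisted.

(a) design: |A| = 5, |A ∩ B| = 0; needs |A ∩ B| > |A ∖ B| — false.
(b) engineering: |A| = 7, |A ∩ B| = 6; needs |A ∩ B| / |A| > 4/5 — true.
(c) legal: |A| = 7, |A ∩ B| = 1; needs |A ∩ B| < |A ∖ B| — true.
(d) research: |A| = 6, |A ∩ B| = 2; needs |A ∩ B| > 5 — false.

2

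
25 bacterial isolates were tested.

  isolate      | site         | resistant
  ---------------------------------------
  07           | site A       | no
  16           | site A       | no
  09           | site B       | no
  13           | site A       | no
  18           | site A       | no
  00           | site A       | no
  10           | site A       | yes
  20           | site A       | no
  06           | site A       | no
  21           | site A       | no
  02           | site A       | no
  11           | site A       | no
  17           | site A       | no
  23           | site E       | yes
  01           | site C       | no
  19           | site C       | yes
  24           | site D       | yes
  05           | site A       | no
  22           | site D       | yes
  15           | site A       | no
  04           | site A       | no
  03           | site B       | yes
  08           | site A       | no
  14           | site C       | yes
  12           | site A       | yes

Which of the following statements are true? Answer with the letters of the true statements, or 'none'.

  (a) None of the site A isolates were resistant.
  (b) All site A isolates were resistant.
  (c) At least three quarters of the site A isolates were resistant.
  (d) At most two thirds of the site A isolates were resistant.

(d)

|A| = 17, |A ∩ B| = 2, |A ∖ B| = 15.
(a) A ∩ B = ∅ (|A ∩ B| = 0): fails.
(b) A ⊆ B, i.e. every element of A is in B (|A ∖ B| = 0): fails.
(c) |A ∩ B| / |A| ≥ 3/4: fails.
(d) |A ∩ B| / |A| ≤ 2/3: holds.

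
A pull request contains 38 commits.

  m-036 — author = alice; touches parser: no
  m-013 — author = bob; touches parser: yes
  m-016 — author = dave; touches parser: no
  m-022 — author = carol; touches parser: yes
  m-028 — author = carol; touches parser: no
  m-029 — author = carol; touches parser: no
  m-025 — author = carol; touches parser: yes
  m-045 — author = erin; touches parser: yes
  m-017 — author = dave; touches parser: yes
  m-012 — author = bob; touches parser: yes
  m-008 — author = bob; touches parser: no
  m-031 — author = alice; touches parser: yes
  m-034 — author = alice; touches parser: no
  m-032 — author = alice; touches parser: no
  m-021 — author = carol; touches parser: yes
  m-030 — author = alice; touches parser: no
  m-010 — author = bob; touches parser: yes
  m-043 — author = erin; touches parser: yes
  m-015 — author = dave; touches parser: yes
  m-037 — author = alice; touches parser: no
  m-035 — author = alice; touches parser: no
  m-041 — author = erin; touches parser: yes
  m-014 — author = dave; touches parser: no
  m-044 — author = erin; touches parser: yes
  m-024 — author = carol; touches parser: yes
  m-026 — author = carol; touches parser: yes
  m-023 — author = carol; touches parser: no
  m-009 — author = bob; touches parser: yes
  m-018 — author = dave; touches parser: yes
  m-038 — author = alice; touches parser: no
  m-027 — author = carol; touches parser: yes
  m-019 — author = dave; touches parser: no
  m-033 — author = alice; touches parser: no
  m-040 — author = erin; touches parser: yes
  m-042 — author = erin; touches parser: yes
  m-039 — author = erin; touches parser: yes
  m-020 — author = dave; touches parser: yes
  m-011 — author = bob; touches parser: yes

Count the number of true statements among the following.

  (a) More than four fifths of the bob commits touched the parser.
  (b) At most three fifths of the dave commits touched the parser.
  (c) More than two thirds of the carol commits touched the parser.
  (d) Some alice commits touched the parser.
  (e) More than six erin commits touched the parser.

4

(a) bob: |A| = 6, |A ∩ B| = 5; needs |A ∩ B| / |A| > 4/5 — true.
(b) dave: |A| = 7, |A ∩ B| = 4; needs |A ∩ B| / |A| ≤ 3/5 — true.
(c) carol: |A| = 9, |A ∩ B| = 6; needs |A ∩ B| / |A| > 2/3 — false.
(d) alice: |A| = 9, |A ∩ B| = 1; needs A ∩ B ≠ ∅ (|A ∩ B| ≥ 1) — true.
(e) erin: |A| = 7, |A ∩ B| = 7; needs |A ∩ B| > 6 — true.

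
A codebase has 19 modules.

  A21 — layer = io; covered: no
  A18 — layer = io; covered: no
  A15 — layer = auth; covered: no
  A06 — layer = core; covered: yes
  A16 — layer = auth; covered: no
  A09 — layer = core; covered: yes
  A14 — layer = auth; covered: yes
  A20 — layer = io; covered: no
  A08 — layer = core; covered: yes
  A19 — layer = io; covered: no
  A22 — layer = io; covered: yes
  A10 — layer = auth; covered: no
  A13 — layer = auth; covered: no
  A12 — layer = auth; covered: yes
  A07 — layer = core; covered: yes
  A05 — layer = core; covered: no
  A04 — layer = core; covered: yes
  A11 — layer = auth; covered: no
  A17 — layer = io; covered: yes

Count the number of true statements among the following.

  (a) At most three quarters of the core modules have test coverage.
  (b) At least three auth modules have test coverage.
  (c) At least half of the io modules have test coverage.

0

(a) core: |A| = 6, |A ∩ B| = 5; needs |A ∩ B| / |A| ≤ 3/4 — false.
(b) auth: |A| = 7, |A ∩ B| = 2; needs |A ∩ B| ≥ 3 — false.
(c) io: |A| = 6, |A ∩ B| = 2; needs |A ∩ B| ≥ |A ∖ B| — false.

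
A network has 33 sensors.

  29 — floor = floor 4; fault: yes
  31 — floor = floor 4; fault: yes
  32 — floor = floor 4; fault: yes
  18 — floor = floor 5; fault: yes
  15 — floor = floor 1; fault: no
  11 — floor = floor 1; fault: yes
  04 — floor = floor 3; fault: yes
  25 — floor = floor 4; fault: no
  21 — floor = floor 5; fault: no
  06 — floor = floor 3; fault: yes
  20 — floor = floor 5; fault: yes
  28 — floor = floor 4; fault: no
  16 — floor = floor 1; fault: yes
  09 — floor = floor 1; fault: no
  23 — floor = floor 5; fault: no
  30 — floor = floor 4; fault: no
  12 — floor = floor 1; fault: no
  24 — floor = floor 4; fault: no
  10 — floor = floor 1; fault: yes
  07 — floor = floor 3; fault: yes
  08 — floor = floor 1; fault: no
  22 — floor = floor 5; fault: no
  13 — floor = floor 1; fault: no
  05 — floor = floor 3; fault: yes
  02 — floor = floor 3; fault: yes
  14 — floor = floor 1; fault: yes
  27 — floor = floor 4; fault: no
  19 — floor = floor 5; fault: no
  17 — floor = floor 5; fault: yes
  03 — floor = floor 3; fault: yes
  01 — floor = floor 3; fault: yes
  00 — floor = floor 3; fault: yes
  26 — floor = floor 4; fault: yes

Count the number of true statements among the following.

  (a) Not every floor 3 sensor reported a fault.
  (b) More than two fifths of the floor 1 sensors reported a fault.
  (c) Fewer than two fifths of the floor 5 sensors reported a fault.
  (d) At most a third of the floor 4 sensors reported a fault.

(a) floor 3: |A| = 8, |A ∩ B| = 8; needs A ⊄ B (|A ∖ B| ≥ 1) — false.
(b) floor 1: |A| = 9, |A ∩ B| = 4; needs |A ∩ B| / |A| > 2/5 — true.
(c) floor 5: |A| = 7, |A ∩ B| = 3; needs |A ∩ B| / |A| < 2/5 — false.
(d) floor 4: |A| = 9, |A ∩ B| = 4; needs |A ∩ B| / |A| ≤ 1/3 — false.

1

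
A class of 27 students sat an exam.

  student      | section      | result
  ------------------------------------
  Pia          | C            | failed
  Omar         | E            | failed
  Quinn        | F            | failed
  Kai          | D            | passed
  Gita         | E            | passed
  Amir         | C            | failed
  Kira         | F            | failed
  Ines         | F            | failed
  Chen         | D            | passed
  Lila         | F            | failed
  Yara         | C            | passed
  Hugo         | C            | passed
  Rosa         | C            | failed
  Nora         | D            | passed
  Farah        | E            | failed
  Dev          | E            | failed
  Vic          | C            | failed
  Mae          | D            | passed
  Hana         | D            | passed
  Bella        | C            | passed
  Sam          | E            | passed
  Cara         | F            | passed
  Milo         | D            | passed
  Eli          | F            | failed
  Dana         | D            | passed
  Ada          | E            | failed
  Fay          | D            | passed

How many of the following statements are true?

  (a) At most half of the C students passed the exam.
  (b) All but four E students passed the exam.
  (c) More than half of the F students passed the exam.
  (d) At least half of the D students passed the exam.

(a) C: |A| = 7, |A ∩ B| = 3; needs |A ∩ B| ≤ |A ∖ B| — true.
(b) E: |A| = 6, |A ∩ B| = 2; needs |A ∖ B| = 4 — true.
(c) F: |A| = 6, |A ∩ B| = 1; needs |A ∩ B| > |A ∖ B| — false.
(d) D: |A| = 8, |A ∩ B| = 8; needs |A ∩ B| ≥ |A ∖ B| — true.

3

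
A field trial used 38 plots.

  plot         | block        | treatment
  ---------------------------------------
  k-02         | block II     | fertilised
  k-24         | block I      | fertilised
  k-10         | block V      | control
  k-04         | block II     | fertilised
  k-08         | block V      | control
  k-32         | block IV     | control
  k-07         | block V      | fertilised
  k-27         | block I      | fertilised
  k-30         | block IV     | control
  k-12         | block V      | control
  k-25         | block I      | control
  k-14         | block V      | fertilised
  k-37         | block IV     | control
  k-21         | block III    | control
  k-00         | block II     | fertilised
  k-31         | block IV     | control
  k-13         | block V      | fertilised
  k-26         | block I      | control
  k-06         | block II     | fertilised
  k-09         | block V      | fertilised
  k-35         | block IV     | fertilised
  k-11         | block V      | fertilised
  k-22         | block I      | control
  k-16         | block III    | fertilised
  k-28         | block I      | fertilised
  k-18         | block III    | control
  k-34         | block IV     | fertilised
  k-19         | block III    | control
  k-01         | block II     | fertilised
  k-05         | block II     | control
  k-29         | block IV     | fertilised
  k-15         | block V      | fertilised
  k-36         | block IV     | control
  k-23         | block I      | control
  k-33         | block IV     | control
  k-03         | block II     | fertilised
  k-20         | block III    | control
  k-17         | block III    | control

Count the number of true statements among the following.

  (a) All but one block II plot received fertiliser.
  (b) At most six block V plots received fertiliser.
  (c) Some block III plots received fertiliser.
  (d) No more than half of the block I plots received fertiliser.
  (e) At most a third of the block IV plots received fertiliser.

(a) block II: |A| = 7, |A ∩ B| = 6; needs |A ∖ B| = 1 — true.
(b) block V: |A| = 9, |A ∩ B| = 6; needs |A ∩ B| ≤ 6 — true.
(c) block III: |A| = 6, |A ∩ B| = 1; needs A ∩ B ≠ ∅ (|A ∩ B| ≥ 1) — true.
(d) block I: |A| = 7, |A ∩ B| = 3; needs |A ∩ B| ≤ |A ∖ B| — true.
(e) block IV: |A| = 9, |A ∩ B| = 3; needs |A ∩ B| / |A| ≤ 1/3 — true.

5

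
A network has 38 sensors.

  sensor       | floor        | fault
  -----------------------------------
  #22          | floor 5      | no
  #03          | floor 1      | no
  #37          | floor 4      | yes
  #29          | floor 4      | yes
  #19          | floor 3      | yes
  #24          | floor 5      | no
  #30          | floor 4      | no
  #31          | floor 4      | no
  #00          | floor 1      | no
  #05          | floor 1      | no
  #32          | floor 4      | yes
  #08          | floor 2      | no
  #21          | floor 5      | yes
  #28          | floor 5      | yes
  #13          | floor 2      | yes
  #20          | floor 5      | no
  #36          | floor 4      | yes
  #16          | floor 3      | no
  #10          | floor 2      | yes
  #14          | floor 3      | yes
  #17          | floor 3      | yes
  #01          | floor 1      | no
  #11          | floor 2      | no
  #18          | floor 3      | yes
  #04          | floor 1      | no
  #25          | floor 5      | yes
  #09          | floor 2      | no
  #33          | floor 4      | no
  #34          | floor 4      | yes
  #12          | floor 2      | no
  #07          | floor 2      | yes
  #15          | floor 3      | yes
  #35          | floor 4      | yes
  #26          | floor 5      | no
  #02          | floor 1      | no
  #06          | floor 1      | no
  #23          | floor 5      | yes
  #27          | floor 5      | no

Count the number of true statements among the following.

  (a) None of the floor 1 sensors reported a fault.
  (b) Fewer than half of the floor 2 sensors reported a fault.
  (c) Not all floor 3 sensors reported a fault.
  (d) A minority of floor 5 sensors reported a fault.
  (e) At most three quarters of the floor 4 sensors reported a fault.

(a) floor 1: |A| = 7, |A ∩ B| = 0; needs A ∩ B = ∅ (|A ∩ B| = 0) — true.
(b) floor 2: |A| = 7, |A ∩ B| = 3; needs |A ∩ B| < |A ∖ B| — true.
(c) floor 3: |A| = 6, |A ∩ B| = 5; needs A ⊄ B (|A ∖ B| ≥ 1) — true.
(d) floor 5: |A| = 9, |A ∩ B| = 4; needs |A ∩ B| < |A ∖ B| — true.
(e) floor 4: |A| = 9, |A ∩ B| = 6; needs |A ∩ B| / |A| ≤ 3/4 — true.

5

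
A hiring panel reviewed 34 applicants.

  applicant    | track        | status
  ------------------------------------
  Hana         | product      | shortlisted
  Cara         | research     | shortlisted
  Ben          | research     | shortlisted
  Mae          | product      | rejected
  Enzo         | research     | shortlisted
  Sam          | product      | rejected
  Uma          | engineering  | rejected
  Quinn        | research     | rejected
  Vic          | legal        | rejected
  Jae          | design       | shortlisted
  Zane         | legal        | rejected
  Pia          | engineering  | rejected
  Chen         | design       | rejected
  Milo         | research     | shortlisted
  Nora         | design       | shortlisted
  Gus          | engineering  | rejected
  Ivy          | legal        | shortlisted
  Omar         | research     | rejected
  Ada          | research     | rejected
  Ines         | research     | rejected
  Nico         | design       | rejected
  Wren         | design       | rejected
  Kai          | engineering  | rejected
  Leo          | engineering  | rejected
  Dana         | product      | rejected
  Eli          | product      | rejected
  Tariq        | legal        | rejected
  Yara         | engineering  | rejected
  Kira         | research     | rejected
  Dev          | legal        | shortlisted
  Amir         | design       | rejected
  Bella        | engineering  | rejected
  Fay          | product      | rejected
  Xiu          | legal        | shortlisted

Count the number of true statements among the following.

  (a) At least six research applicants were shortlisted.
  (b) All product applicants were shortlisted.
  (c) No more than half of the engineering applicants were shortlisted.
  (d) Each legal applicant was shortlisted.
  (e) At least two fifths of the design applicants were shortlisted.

1

(a) research: |A| = 9, |A ∩ B| = 4; needs |A ∩ B| ≥ 6 — false.
(b) product: |A| = 6, |A ∩ B| = 1; needs A ⊆ B, i.e. every element of A is in B (|A ∖ B| = 0) — false.
(c) engineering: |A| = 7, |A ∩ B| = 0; needs |A ∩ B| ≤ |A ∖ B| — true.
(d) legal: |A| = 6, |A ∩ B| = 3; needs A ⊆ B, i.e. every element of A is in B (|A ∖ B| = 0) — false.
(e) design: |A| = 6, |A ∩ B| = 2; needs |A ∩ B| / |A| ≥ 2/5 — false.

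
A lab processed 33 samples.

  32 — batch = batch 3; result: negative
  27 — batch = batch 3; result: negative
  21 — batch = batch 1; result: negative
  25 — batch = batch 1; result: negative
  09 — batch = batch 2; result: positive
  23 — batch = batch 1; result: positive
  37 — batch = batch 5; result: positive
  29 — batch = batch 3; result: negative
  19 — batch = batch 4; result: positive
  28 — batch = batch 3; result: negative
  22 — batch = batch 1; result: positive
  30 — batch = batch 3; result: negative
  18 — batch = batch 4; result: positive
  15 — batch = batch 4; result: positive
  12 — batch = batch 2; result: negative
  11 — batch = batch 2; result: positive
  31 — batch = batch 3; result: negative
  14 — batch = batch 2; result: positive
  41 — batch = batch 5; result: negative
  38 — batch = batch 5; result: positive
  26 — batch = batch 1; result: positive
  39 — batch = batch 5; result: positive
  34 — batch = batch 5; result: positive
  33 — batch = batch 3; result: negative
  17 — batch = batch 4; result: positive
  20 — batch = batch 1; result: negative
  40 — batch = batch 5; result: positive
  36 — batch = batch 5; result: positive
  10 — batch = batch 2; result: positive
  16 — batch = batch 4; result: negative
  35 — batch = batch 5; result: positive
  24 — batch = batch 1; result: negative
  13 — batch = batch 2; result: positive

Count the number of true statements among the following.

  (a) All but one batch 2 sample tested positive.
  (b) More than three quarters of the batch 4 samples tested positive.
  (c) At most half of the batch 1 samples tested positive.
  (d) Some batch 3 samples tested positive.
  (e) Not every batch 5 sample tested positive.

4

(a) batch 2: |A| = 6, |A ∩ B| = 5; needs |A ∖ B| = 1 — true.
(b) batch 4: |A| = 5, |A ∩ B| = 4; needs |A ∩ B| / |A| > 3/4 — true.
(c) batch 1: |A| = 7, |A ∩ B| = 3; needs |A ∩ B| ≤ |A ∖ B| — true.
(d) batch 3: |A| = 7, |A ∩ B| = 0; needs A ∩ B ≠ ∅ (|A ∩ B| ≥ 1) — false.
(e) batch 5: |A| = 8, |A ∩ B| = 7; needs A ⊄ B (|A ∖ B| ≥ 1) — true.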